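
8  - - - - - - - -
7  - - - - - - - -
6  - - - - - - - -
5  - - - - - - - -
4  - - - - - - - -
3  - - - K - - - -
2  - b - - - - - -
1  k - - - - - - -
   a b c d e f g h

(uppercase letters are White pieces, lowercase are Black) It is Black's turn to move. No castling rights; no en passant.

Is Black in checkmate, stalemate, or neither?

neither

Black to move; black king on a1.
In check: no.
Legal moves for Black: Bh8, Bg7, Bf6, Be5, Bd4, Bc3, Ba3, Bc1, Ka2, Kb1.
Black has 10 legal moves and is not in check → neither.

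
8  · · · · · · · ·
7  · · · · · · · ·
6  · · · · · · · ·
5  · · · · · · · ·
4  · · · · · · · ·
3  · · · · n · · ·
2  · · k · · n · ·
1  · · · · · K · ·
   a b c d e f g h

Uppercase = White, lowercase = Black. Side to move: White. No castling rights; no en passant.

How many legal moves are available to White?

4

White to move; king on f1.
In check: yes, from the black knight on e3.
Legal moves: Kxf2, Ke2, Kg1, Ke1.
Count: 4.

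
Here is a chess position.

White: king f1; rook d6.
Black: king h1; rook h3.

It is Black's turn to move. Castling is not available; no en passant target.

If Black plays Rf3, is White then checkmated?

no

After Rf3: white king on f1; in check: yes, from the black rook on f3.
White has 2 legal replies: Ke2, Ke1.
In check but a legal move exists → not checkmate.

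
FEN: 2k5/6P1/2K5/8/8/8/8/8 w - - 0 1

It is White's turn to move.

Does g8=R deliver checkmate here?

After g8=R: black king on c8; in check: yes, from the white rook on g8.
King squares — b7: attacked by Kc6; c7: attacked by Kc6; d7: attacked by Kc6; b8: attacked by Rg8; d8: attacked by Rg8.
Black has no legal moves → checkmate.

yes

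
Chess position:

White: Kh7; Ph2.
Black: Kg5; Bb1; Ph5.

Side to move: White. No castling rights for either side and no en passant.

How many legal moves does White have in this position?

White to move; king on h7.
In check: yes, from the black bishop on b1.
Legal moves: Kh8, Kg8, Kg7.
Count: 3.

3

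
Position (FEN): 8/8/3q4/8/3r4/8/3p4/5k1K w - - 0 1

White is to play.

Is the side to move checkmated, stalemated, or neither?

stalemate

White to move; white king on h1.
In check: no.
King squares — g1: attacked by Kf1; g2: attacked by Kf1; h2: attacked by Qd6.
Legal moves for White: none.
Not in check and no legal moves → stalemate.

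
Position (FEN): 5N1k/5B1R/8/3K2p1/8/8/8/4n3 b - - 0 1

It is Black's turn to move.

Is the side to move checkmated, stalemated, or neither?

Black to move; black king on h8.
In check: yes, from the white rook on h7.
King squares — g7: attacked by Rh7; h7: attacked by Nf8; g8: attacked by Bf7.
Legal moves for Black: none.
In check with no legal moves → checkmate.

checkmate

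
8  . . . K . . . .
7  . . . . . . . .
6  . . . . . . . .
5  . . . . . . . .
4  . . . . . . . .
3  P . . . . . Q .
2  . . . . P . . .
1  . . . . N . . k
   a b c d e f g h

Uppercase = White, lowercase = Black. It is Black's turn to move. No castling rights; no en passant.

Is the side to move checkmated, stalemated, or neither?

stalemate

Black to move; black king on h1.
In check: no.
King squares — g1: attacked by Qg3; g2: attacked by Ne1; h2: attacked by Qg3.
Legal moves for Black: none.
Not in check and no legal moves → stalemate.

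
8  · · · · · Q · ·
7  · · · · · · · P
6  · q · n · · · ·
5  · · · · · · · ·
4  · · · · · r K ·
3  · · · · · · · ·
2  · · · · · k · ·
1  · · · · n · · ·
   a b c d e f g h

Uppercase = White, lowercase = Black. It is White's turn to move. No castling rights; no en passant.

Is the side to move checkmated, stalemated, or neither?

neither

White to move; white king on g4.
In check: yes, from the black rook on f4.
King squares — f3: attacked by Ne1; g3: attacked by Kf2; h3: available; f4: available; h4: attacked by Rf4; f5: attacked by Rf4; g5: available; h5: available.
Legal moves for White: Kh5, Kg5, Kxf4, Kh3, Qxf4+.
White is in check but has 5 legal moves → neither.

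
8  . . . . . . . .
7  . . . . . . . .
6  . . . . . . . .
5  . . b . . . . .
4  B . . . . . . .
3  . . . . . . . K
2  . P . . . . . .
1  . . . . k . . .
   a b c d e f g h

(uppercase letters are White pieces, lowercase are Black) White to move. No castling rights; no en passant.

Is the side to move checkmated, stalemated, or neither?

neither

White to move; white king on h3.
In check: no.
Legal moves for White: Be8, Bd7, Bc6, Bb5, Bb3, Bc2, Bd1, Kh4, Kg4, Kg3, Kh2, Kg2, b3, b4.
White has 14 legal moves and is not in check → neither.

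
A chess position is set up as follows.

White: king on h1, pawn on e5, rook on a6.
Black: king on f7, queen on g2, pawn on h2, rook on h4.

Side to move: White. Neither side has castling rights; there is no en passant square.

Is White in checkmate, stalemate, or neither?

White to move; white king on h1.
In check: yes, from the black queen on g2.
King squares — g1: attacked by Qg2; g2: available; h2: attacked by Qg2.
Legal moves for White: Kxg2.
White is in check but has 1 legal move → neither.

neither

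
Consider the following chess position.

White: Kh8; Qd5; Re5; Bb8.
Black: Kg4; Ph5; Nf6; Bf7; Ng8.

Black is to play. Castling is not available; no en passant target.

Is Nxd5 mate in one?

After Nxd5: white king on h8; in check: no.
White is not in check, so this cannot be checkmate.

no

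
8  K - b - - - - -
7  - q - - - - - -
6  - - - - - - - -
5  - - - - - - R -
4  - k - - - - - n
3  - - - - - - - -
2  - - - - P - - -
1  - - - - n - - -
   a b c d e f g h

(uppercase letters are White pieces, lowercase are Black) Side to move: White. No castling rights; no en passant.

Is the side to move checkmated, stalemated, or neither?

White to move; white king on a8.
In check: yes, from the black queen on b7.
King squares — a7: attacked by Qb7; b7: attacked by Bc8; b8: attacked by Qb7.
Legal moves for White: none.
In check with no legal moves → checkmate.

checkmate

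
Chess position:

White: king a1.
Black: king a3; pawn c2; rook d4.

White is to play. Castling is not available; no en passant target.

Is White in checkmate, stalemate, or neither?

White to move; white king on a1.
In check: no.
King squares — b1: attacked by Pc2; a2: attacked by Ka3; b2: attacked by Ka3.
Legal moves for White: none.
Not in check and no legal moves → stalemate.

stalemate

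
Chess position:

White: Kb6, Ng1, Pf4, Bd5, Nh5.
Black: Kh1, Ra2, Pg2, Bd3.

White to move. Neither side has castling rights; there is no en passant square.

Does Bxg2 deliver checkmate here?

no

After Bxg2: black king on h1; in check: yes, from the white bishop on g2.
Black has 4 legal replies: Kh2, Kxg2, Kxg1, Rxg2.
In check but a legal move exists → not checkmate.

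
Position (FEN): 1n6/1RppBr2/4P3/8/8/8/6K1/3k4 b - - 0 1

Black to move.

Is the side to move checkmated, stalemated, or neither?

Black to move; black king on d1.
In check: no.
Legal moves for Black include: Nc6, Na6, Rf8, Rh7, Rg7+, Rxe7, Rf6, Rf5, Rf4, Rf3, Rf2+, Rf1, Ke2, Kd2, Kc2, Ke1, Kc1, dxe6, ... (list truncated; more exist).
Black has legal moves and is not in check → neither.

neither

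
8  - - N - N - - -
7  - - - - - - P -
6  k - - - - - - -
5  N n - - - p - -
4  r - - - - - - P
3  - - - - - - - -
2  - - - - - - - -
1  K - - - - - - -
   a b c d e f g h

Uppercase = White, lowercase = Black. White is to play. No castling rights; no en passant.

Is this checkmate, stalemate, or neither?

White to move; white king on a1.
In check: yes, from the black rook on a4.
King squares — b1: available; a2: attacked by Ra4; b2: available.
Legal moves for White: Kb2, Kb1.
White is in check but has 2 legal moves → neither.

neither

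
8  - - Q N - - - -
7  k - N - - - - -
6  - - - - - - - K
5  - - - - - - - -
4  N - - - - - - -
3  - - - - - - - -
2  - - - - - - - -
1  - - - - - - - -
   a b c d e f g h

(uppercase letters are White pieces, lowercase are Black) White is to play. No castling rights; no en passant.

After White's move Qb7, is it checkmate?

After Qb7: black king on a7; in check: yes, from the white queen on b7.
King squares — a6: attacked by Qb7; b6: attacked by Na4; b7: attacked by Nd8; a8: attacked by Qb7; b8: attacked by Qb7.
Black has no legal moves → checkmate.

yes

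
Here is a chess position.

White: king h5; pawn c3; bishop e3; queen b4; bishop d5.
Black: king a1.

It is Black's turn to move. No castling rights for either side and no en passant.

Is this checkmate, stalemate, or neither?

Black to move; black king on a1.
In check: no.
King squares — b1: attacked by Qb4; a2: attacked by Bd5; b2: attacked by Qb4.
Legal moves for Black: none.
Not in check and no legal moves → stalemate.

stalemate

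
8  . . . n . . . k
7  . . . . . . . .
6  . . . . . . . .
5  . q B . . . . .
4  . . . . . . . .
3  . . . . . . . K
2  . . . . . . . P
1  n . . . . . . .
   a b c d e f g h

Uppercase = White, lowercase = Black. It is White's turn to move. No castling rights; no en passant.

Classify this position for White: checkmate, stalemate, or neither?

neither

White to move; white king on h3.
In check: no.
Legal moves for White: Bf8, Be7, Ba7, Bd6, Bb6, Bd4+, Bb4, Be3, Ba3, Bf2, Bg1, Kh4, Kg4, Kg3, Kg2.
White has 15 legal moves and is not in check → neither.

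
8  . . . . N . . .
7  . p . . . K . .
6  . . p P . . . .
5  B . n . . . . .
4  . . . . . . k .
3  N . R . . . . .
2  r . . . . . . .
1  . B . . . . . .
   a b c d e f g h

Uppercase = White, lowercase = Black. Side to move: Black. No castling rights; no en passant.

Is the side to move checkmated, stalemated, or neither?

Black to move; black king on g4.
In check: no.
Legal moves for Black include: Nd7, Ne6, Na6, Ne4, Na4, Nd3, Nb3, Kh5, Kg5, Kh4, Kf4, Rxa3, Rh2, Rg2, Rf2+, Re2, Rd2, Rc2, ... (list truncated; more exist).
Black has legal moves and is not in check → neither.

neither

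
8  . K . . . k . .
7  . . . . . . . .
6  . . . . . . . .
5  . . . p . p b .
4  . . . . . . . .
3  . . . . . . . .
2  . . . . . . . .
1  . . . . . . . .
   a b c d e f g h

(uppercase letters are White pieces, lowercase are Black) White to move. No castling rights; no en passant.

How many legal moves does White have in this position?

White to move; king on b8.
In check: no.
Legal moves: Kc8, Ka8, Kc7, Kb7, Ka7.
Count: 5.

5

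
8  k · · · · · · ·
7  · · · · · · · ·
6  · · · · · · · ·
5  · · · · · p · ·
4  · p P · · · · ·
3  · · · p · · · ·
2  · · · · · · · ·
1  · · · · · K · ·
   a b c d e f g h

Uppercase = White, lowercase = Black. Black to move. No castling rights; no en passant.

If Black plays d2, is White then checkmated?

no

After d2: white king on f1; in check: no.
White is not in check, so this cannot be checkmate.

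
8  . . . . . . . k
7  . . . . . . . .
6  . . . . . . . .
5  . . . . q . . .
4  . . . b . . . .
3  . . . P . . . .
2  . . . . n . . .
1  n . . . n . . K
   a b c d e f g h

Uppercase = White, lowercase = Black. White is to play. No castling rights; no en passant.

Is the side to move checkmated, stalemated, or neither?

White to move; white king on h1.
In check: no.
King squares — g1: attacked by Ne2; g2: attacked by Ne1; h2: attacked by Qe5.
Legal moves for White: none.
Not in check and no legal moves → stalemate.

stalemate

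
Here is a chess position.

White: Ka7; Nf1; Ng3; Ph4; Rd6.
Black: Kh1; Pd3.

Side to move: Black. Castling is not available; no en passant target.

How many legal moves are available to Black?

Black to move; king on h1.
In check: yes, from the white knight on g3.
Legal moves: Kg2, Kg1.
Count: 2.

2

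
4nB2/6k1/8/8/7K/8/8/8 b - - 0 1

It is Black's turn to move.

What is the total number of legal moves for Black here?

Black to move; king on g7.
In check: yes, from the white bishop on f8.
Legal moves: Kh8, Kg8, Kxf8, Kh7, Kf7, Kg6, Kf6.
Count: 7.

7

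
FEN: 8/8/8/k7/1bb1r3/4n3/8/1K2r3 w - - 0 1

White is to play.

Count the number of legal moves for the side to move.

1

White to move; king on b1.
In check: yes, from the black rook on e1.
Legal moves: Kb2.
Count: 1.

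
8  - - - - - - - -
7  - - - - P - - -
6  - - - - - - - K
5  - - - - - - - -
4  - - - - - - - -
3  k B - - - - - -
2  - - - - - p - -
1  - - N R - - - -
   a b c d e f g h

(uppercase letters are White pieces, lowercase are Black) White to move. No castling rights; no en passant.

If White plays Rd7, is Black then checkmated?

After Rd7: black king on a3; in check: no.
Black is not in check, so this cannot be checkmate.

no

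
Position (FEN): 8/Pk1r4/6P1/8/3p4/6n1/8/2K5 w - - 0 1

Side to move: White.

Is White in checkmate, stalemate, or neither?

neither

White to move; white king on c1.
In check: no.
Legal moves for White: Kd2, Kc2, Kb2, Kd1, Kb1, a8=Q+, a8=R, a8=B+, a8=N, g7.
White has 10 legal moves and is not in check → neither.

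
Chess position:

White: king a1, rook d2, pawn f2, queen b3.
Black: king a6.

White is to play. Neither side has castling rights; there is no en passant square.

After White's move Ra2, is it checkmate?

After Ra2: black king on a6; in check: yes, from the white rook on a2.
King squares — a5: attacked by Ra2; b5: attacked by Qb3; b6: attacked by Qb3; a7: attacked by Ra2; b7: attacked by Qb3.
Black has no legal moves → checkmate.

yes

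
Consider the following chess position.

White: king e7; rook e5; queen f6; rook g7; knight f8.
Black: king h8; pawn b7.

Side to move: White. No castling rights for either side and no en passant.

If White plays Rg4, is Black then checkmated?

yes

After Rg4: black king on h8; in check: yes, from the white queen on f6.
King squares — g7: attacked by Rg4; h7: attacked by Nf8; g8: attacked by Rg4.
Black has no legal moves → checkmate.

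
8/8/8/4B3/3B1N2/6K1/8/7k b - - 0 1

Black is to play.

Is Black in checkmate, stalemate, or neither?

stalemate

Black to move; black king on h1.
In check: no.
King squares — g1: attacked by Bd4; g2: attacked by Kg3; h2: attacked by Kg3.
Legal moves for Black: none.
Not in check and no legal moves → stalemate.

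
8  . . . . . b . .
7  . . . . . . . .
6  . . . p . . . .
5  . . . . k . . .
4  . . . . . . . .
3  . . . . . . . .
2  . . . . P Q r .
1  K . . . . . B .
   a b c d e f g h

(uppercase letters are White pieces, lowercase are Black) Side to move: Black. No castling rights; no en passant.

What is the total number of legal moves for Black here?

16

Black to move; king on e5.
In check: no.
Legal moves: Bg7, Be7, Bh6, Ke6, Kd5, Ke4, Rg8, Rg7, Rg6, Rg5, Rg4, Rg3, Rh2, Rxf2, Rxg1+, d5.
Count: 16.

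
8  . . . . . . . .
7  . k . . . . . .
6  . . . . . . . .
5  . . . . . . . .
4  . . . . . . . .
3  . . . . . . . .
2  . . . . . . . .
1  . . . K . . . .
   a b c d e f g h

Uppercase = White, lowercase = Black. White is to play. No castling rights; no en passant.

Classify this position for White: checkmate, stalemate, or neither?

White to move; white king on d1.
In check: no.
Legal moves for White: Ke2, Kd2, Kc2, Ke1, Kc1.
White has 5 legal moves and is not in check → neither.

neither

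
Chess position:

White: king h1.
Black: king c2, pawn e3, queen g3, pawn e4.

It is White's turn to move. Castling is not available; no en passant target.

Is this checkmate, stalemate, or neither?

White to move; white king on h1.
In check: no.
King squares — g1: attacked by Qg3; g2: attacked by Qg3; h2: attacked by Qg3.
Legal moves for White: none.
Not in check and no legal moves → stalemate.

stalemate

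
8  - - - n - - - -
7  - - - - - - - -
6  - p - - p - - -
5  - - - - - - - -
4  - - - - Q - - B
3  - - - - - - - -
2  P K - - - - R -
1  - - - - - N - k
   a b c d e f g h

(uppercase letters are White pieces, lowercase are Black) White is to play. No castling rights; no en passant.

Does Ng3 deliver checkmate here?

After Ng3: black king on h1; in check: yes, from the white knight on g3.
King squares — g1: attacked by Rg2; g2: attacked by Qe4; h2: attacked by Rg2.
Black has no legal moves → checkmate.

yes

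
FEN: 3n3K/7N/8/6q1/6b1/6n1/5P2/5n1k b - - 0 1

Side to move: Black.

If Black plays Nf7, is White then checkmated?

yes

After Nf7: white king on h8; in check: yes, from the black knight on f7.
King squares — g7: attacked by Qg5; h7: own knight; g8: attacked by Qg5.
White has no legal moves → checkmate.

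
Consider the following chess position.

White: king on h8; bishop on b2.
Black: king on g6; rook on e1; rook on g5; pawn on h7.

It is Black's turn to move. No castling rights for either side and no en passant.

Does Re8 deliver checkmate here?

yes

After Re8: white king on h8; in check: yes, from the black rook on e8.
King squares — g7: attacked by Kg6; h7: attacked by Kg6; g8: attacked by Re8.
White has no legal moves → checkmate.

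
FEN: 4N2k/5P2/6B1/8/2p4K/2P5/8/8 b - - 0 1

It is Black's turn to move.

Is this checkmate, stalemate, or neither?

stalemate

Black to move; black king on h8.
In check: no.
King squares — g7: attacked by Ne8; h7: attacked by Bg6; g8: attacked by Pf7.
Legal moves for Black: none.
Not in check and no legal moves → stalemate.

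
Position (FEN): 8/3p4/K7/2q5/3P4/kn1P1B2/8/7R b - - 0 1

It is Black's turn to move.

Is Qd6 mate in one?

no

After Qd6: white king on a6; in check: yes, from the black queen on d6.
White has 4 legal replies: Kb7, Ka7, Kb5, Bc6.
In check but a legal move exists → not checkmate.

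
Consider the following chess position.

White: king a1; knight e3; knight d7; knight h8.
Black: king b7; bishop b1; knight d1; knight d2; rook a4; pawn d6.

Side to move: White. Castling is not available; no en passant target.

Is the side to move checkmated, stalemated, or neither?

White to move; white king on a1.
In check: yes, from the black rook on a4.
King squares — b1: attacked by Nd2; a2: attacked by Bb1; b2: attacked by Nd1.
Legal moves for White: none.
In check with no legal moves → checkmate.

checkmate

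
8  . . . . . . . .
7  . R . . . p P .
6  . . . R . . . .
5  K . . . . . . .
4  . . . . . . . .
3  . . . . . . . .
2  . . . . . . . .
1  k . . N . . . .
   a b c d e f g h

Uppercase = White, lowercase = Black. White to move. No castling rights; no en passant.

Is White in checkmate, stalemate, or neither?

neither

White to move; white king on a5.
In check: no.
Legal moves for White include: Rb8, Rxf7, Re7, Rbd7, Rc7, Ra7, Rbb6, Rb5, Rb4, Rb3, Rb2, Rb1+, Rd8, Rdd7, Rh6, Rg6, Rf6, Re6, ... (list truncated; more exist).
White has legal moves and is not in check → neither.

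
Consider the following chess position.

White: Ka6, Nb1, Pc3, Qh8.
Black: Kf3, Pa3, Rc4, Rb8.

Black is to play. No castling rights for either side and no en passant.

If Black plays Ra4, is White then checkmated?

yes

After Ra4: white king on a6; in check: yes, from the black rook on a4.
King squares — a5: attacked by Ra4; b5: attacked by Rb8; b6: attacked by Rb8; a7: attacked by Ra4; b7: attacked by Rb8.
White has no legal moves → checkmate.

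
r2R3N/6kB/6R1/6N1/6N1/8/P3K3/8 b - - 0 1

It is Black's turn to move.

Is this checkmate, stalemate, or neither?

Black to move; black king on g7.
In check: yes, from the white rook on g6.
King squares — f6: attacked by Ng4; g6: attacked by Bh7; h6: attacked by Ng4; f7: attacked by Ng5; h7: attacked by Ng5; f8: attacked by Rd8; g8: attacked by Rg6; h8: attacked by Rd8.
Legal moves for Black: none.
In check with no legal moves → checkmate.

checkmate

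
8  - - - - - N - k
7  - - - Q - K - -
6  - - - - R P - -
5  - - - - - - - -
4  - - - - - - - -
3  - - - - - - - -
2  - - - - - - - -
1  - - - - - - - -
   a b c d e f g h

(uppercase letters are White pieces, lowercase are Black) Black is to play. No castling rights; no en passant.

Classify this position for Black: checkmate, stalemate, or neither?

Black to move; black king on h8.
In check: no.
King squares — g7: attacked by Pf6; h7: attacked by Nf8; g8: attacked by Kf7.
Legal moves for Black: none.
Not in check and no legal moves → stalemate.

stalemate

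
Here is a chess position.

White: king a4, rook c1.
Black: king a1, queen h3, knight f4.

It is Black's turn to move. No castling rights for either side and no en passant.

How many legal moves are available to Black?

Black to move; king on a1.
In check: yes, from the white rook on c1.
Legal moves: Kb2, Ka2.
Count: 2.

2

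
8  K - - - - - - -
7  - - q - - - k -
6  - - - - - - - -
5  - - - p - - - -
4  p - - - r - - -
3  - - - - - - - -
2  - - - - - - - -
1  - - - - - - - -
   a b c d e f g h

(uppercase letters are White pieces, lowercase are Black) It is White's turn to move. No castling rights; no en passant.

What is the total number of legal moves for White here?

0

White to move; king on a8.
In check: no.
Legal moves: none.
Count: 0.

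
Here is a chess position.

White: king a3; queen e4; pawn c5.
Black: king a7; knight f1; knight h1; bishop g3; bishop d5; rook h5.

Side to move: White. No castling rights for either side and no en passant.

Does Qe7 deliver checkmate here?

no

After Qe7: black king on a7; in check: yes, from the white queen on e7.
Black has 5 legal replies: Kb8, Ka8, Ka6, Bb7, Bc7.
In check but a legal move exists → not checkmate.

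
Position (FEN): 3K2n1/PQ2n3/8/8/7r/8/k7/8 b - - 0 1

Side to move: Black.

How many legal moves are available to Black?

Black to move; king on a2.
In check: no.
Legal moves: Nh6, Nf6, Nc8, Ng6, Nc6+, Nf5, Nd5, Rh8, Rh7, Rh6, Rh5, Rg4, Rf4, Re4, Rd4+, Rc4, Rb4, Ra4, Rh3, Rh2, Rh1, Ka3, Ka1.
Count: 23.

23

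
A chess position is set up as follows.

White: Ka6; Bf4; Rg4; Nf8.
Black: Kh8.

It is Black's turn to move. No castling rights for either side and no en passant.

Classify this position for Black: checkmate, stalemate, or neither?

stalemate

Black to move; black king on h8.
In check: no.
King squares — g7: attacked by Rg4; h7: attacked by Nf8; g8: attacked by Rg4.
Legal moves for Black: none.
Not in check and no legal moves → stalemate.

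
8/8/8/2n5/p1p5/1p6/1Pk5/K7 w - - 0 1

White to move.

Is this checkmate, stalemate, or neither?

White to move; white king on a1.
In check: no.
King squares — b1: attacked by Kc2; a2: attacked by Pb3; b2: own pawn.
Legal moves for White: none.
Not in check and no legal moves → stalemate.

stalemate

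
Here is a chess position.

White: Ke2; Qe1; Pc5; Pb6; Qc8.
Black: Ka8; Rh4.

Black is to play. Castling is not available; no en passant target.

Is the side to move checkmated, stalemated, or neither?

checkmate

Black to move; black king on a8.
In check: yes, from the white queen on c8.
King squares — a7: attacked by Pb6; b7: attacked by Qc8; b8: attacked by Qc8.
Legal moves for Black: none.
In check with no legal moves → checkmate.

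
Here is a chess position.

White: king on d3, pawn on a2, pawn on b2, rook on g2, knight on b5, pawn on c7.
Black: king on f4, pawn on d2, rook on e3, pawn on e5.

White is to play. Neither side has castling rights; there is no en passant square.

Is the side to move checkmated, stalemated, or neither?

neither

White to move; white king on d3.
In check: yes, from the black rook on e3.
King squares — c2: available; d2: available; e2: attacked by Re3; c3: attacked by Re3; e3: attacked by Kf4; c4: available; d4: attacked by Pe5; e4: attacked by Re3.
Legal moves for White: Kc4, Kxd2, Kc2.
White is in check but has 3 legal moves → neither.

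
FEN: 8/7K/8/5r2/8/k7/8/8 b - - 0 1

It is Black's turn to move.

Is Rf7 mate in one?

After Rf7: white king on h7; in check: yes, from the black rook on f7.
White has 4 legal replies: Kh8, Kg8, Kh6, Kg6.
In check but a legal move exists → not checkmate.

no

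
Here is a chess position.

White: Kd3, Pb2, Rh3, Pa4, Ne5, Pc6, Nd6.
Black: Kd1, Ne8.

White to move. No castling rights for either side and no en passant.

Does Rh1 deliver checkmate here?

yes

After Rh1: black king on d1; in check: yes, from the white rook on h1.
King squares — c1: attacked by Rh1; e1: attacked by Rh1; c2: attacked by Kd3; d2: attacked by Kd3; e2: attacked by Kd3.
Black has no legal moves → checkmate.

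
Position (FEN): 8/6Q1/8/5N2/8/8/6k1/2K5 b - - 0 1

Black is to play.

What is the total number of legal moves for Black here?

Black to move; king on g2.
In check: yes, from the white queen on g7.
Legal moves: Kh3, Kf3, Kh2, Kf2, Kh1, Kf1.
Count: 6.

6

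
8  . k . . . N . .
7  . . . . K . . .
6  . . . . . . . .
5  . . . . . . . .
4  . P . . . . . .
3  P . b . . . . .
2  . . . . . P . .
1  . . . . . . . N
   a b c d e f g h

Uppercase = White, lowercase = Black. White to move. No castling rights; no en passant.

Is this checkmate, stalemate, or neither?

White to move; white king on e7.
In check: no.
Legal moves for White: Nh7, Nd7+, Ng6, Ne6, Ke8, Kd8, Kf7, Kd7, Ke6, Kd6, Ng3, b5, a4, f3, f4.
White has 15 legal moves and is not in check → neither.

neither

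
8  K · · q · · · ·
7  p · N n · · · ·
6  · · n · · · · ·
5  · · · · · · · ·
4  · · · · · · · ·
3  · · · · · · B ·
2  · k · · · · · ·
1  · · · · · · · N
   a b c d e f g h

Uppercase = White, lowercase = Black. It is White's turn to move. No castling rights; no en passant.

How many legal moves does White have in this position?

White to move; king on a8.
In check: yes, from the black queen on d8.
Legal moves: Kb7.
Count: 1.

1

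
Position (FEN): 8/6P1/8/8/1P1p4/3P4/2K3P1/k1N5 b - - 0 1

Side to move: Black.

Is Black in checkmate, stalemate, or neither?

stalemate

Black to move; black king on a1.
In check: no.
King squares — b1: attacked by Kc2; a2: attacked by Nc1; b2: attacked by Kc2.
Legal moves for Black: none.
Not in check and no legal moves → stalemate.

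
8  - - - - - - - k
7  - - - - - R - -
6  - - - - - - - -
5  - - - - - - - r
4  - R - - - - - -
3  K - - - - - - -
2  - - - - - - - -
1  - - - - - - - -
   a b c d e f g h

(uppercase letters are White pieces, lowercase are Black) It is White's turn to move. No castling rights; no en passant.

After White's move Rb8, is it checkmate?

yes

After Rb8: black king on h8; in check: yes, from the white rook on b8.
King squares — g7: attacked by Rf7; h7: attacked by Rf7; g8: attacked by Rb8.
Black has no legal moves → checkmate.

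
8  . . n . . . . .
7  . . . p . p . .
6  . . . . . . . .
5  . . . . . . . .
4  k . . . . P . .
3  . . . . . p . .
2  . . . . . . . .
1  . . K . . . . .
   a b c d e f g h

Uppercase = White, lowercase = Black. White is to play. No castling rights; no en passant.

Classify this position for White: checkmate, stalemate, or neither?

neither

White to move; white king on c1.
In check: no.
Legal moves for White: Kd2, Kc2, Kb2, Kd1, Kb1, f5.
White has 6 legal moves and is not in check → neither.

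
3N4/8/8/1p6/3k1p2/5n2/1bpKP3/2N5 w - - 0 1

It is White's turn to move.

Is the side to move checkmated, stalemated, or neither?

White to move; white king on d2.
In check: yes, from the black knight on f3.
King squares — c1: own knight; d1: attacked by Pc2; e1: attacked by Nf3; c2: available; e2: own pawn; c3: attacked by Bb2; d3: attacked by Kd4; e3: attacked by Kd4.
Legal moves for White: Kxc2, exf3.
White is in check but has 2 legal moves → neither.

neither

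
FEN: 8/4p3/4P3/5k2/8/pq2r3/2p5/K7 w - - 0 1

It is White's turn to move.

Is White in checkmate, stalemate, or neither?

stalemate

White to move; white king on a1.
In check: no.
King squares — b1: attacked by Pc2; a2: attacked by Qb3; b2: attacked by Pa3.
Legal moves for White: none.
Not in check and no legal moves → stalemate.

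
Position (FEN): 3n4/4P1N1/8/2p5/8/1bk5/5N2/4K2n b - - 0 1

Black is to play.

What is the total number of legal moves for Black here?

Black to move; king on c3.
In check: no.
Legal moves: Nf7, Nb7, Ne6, Nc6, Kd4, Kc4, Kb4, Kc2, Kb2, Bg8, Bf7, Be6, Bd5, Bc4, Ba4, Bc2, Ba2, Bd1, Ng3, Nxf2, c4.
Count: 21.

21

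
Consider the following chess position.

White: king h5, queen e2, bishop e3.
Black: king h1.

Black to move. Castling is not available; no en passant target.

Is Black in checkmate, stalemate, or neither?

stalemate

Black to move; black king on h1.
In check: no.
King squares — g1: attacked by Be3; g2: attacked by Qe2; h2: attacked by Qe2.
Legal moves for Black: none.
Not in check and no legal moves → stalemate.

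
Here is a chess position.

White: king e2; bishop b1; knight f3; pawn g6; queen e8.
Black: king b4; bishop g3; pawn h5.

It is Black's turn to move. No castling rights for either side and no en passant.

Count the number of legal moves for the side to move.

Black to move; king on b4.
In check: no.
Legal moves: Kc5, Ka5, Kc4, Kc3, Kb3, Ka3, Bb8, Bc7, Bd6, Be5, Bh4, Bf4, Bh2, Bf2, Be1, h4.
Count: 16.

16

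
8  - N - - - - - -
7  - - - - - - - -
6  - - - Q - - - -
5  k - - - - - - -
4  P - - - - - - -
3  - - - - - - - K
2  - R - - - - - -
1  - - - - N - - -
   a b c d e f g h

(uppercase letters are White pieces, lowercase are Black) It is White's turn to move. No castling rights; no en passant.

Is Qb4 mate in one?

After Qb4: black king on a5; in check: yes, from the white queen on b4.
King squares — a4: attacked by Qb4; b4: attacked by Rb2; b5: attacked by Pa4; a6: attacked by Nb8; b6: attacked by Qb4.
Black has no legal moves → checkmate.

yes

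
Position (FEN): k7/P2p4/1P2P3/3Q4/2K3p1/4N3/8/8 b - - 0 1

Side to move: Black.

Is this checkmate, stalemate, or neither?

checkmate

Black to move; black king on a8.
In check: yes, from the white queen on d5.
King squares — a7: attacked by Pb6; b7: attacked by Qd5; b8: attacked by Pa7.
Legal moves for Black: none.
In check with no legal moves → checkmate.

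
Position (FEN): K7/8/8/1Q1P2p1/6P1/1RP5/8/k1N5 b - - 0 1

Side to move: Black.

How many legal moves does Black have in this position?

0

Black to move; king on a1.
In check: no.
Legal moves: none.
Count: 0.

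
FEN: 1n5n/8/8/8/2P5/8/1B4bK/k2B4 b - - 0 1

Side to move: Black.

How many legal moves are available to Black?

Black to move; king on a1.
In check: yes, from the white bishop on b2.
Legal moves: Kxb2, Ka2, Kb1.
Count: 3.

3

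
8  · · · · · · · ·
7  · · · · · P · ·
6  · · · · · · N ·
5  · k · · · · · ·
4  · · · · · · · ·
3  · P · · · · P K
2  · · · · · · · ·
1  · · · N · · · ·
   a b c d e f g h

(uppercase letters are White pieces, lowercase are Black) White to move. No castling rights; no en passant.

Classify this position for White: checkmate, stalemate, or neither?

neither

White to move; white king on h3.
In check: no.
Legal moves for White include: Nh8, Nf8, Ne7, Ne5, Nh4, Nf4, Kh4, Kg4, Kh2, Kg2, Ne3, Nc3+, Nf2, Nb2, f8=Q, f8=R, f8=B, f8=N, ... (list truncated; more exist).
White has legal moves and is not in check → neither.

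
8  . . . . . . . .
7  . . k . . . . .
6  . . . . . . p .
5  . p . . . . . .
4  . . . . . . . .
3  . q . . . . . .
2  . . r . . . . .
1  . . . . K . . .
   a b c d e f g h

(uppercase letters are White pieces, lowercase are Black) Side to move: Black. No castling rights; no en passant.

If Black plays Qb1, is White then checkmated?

After Qb1: white king on e1; in check: yes, from the black queen on b1.
King squares — d1: attacked by Qb1; f1: attacked by Qb1; d2: attacked by Rc2; e2: attacked by Rc2; f2: attacked by Rc2.
White has no legal moves → checkmate.

yes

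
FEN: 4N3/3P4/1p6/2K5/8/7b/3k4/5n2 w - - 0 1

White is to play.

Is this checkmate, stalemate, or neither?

neither

White to move; white king on c5.
In check: yes, from the black pawn on b6.
King squares — b4: available; c4: available; d4: available; b5: available; d5: available; b6: available; c6: available; d6: available.
Legal moves for White: Kd6, Kc6, Kxb6, Kd5, Kb5, Kd4, Kc4, Kb4.
White is in check but has 8 legal moves → neither.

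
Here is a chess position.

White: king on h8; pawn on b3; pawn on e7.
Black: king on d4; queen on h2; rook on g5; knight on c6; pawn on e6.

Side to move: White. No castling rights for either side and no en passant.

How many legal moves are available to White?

0

White to move; king on h8.
In check: yes, from the black queen on h2.
Legal moves: none.
Count: 0.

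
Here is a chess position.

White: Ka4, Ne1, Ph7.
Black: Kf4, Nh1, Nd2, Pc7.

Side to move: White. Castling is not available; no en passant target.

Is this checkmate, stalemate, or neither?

neither

White to move; white king on a4.
In check: no.
Legal moves for White: Kb5, Ka5, Kb4, Ka3, Nf3, Nd3+, Ng2+, Nc2, h8=Q, h8=R, h8=B, h8=N.
White has 12 legal moves and is not in check → neither.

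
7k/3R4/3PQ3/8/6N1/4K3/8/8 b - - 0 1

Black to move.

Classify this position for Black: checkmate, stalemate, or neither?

stalemate

Black to move; black king on h8.
In check: no.
King squares — g7: attacked by Rd7; h7: attacked by Rd7; g8: attacked by Qe6.
Legal moves for Black: none.
Not in check and no legal moves → stalemate.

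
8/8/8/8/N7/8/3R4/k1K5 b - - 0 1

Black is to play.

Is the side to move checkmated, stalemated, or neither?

stalemate

Black to move; black king on a1.
In check: no.
King squares — b1: attacked by Kc1; a2: attacked by Rd2; b2: attacked by Kc1.
Legal moves for Black: none.
Not in check and no legal moves → stalemate.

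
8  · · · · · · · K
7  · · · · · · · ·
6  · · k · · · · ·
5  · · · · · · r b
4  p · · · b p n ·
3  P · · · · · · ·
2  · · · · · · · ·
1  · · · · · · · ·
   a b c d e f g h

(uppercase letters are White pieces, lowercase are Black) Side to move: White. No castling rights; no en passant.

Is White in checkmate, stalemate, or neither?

stalemate

White to move; white king on h8.
In check: no.
King squares — g7: attacked by Rg5; h7: attacked by Be4; g8: attacked by Rg5.
Legal moves for White: none.
Not in check and no legal moves → stalemate.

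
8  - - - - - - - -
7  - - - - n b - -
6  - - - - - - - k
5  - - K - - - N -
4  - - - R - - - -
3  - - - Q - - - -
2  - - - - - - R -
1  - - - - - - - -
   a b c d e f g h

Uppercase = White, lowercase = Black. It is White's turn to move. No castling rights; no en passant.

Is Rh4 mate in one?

no

After Rh4: black king on h6; in check: yes, from the white rook on h4.
Black has 2 legal replies: Kg7, Bh5.
In check but a legal move exists → not checkmate.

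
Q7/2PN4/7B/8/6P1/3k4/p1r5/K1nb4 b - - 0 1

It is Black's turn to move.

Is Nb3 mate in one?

After Nb3: white king on a1; in check: yes, from the black knight on b3.
King squares — b1: attacked by Pa2; a2: attacked by Rc2; b2: attacked by Rc2.
White has no legal moves → checkmate.

yes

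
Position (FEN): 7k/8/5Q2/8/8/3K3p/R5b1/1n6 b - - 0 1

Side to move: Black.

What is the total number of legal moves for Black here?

Black to move; king on h8.
In check: yes, from the white queen on f6.
Legal moves: Kg8, Kh7.
Count: 2.

2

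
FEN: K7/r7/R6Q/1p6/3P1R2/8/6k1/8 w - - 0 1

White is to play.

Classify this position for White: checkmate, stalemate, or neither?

White to move; white king on a8.
In check: yes, from the black rook on a7.
Legal moves for White: Kb8, Kxa7, Rxa7.
White is in check but has 3 legal moves → neither.

neither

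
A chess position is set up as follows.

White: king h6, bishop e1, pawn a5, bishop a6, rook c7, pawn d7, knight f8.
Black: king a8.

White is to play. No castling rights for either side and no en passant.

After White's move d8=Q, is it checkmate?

yes

After d8=Q: black king on a8; in check: yes, from the white queen on d8.
King squares — a7: attacked by Rc7; b7: attacked by Ba6; b8: attacked by Qd8.
Black has no legal moves → checkmate.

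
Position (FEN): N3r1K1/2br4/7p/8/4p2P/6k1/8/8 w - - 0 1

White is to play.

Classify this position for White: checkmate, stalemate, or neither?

White to move; white king on g8.
In check: yes, from the black rook on e8.
King squares — f7: attacked by Rd7; g7: attacked by Rd7; h7: attacked by Rd7; f8: attacked by Re8; h8: attacked by Re8.
Legal moves for White: none.
In check with no legal moves → checkmate.

checkmate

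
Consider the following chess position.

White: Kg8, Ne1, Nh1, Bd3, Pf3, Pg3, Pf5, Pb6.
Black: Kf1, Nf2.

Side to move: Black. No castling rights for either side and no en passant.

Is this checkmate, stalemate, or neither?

Black to move; black king on f1.
In check: yes, from the white bishop on d3.
Legal moves for Black: Kg1, Kxe1, Nxd3.
Black is in check but has 3 legal moves → neither.

neither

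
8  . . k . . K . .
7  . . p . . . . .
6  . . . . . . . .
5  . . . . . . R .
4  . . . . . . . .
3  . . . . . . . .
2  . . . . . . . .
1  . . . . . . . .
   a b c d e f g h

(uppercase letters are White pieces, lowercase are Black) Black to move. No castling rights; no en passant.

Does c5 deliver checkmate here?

After c5: white king on f8; in check: no.
White is not in check, so this cannot be checkmate.

no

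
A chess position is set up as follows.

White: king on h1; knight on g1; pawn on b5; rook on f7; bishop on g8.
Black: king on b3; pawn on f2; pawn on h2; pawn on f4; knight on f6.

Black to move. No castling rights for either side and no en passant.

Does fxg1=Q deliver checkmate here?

yes

After fxg1=Q: white king on h1; in check: yes, from the black queen on g1.
King squares — g1: attacked by Ph2; g2: attacked by Qg1; h2: attacked by Qg1.
White has no legal moves → checkmate.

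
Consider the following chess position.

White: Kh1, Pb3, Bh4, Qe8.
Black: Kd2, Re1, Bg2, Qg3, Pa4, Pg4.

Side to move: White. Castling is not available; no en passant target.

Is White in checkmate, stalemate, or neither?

checkmate

White to move; white king on h1.
In check: yes, from the black rook on e1 and the black bishop on g2.
King squares — g1: attacked by Re1; g2: attacked by Qg3; h2: attacked by Qg3.
Legal moves for White: none.
In check with no legal moves → checkmate.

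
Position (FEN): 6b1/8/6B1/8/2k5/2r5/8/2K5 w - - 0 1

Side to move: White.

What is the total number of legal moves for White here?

White to move; king on c1.
In check: yes, from the black rook on c3.
Legal moves: Kd2, Kb2, Kd1, Kb1, Bc2.
Count: 5.

5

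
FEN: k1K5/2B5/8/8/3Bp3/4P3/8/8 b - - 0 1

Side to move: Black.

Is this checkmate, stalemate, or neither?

stalemate

Black to move; black king on a8.
In check: no.
King squares — a7: attacked by Bd4; b7: attacked by Kc8; b8: attacked by Bc7.
Legal moves for Black: none.
Not in check and no legal moves → stalemate.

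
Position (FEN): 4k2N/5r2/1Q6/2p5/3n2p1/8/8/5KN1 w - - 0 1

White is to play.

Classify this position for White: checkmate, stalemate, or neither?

neither

White to move; white king on f1.
In check: yes, from the black rook on f7.
Legal moves for White: Kg2, Ke1, Nxf7, Qf6, Nf3.
White is in check but has 5 legal moves → neither.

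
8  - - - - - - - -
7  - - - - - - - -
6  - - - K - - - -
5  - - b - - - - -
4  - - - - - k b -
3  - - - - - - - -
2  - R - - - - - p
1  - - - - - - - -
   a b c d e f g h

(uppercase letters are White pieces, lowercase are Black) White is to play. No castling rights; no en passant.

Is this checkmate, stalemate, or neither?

neither

White to move; white king on d6.
In check: yes, from the black bishop on c5.
King squares — c5: available; d5: available; e5: attacked by Kf4; c6: available; e6: attacked by Bg4; c7: available; d7: attacked by Bg4; e7: attacked by Bc5.
Legal moves for White: Kc7, Kc6, Kd5, Kxc5.
White is in check but has 4 legal moves → neither.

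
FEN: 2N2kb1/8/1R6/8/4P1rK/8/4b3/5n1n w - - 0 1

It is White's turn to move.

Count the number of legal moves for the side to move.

2

White to move; king on h4.
In check: yes, from the black rook on g4.
Legal moves: Kh5, Kh3.
Count: 2.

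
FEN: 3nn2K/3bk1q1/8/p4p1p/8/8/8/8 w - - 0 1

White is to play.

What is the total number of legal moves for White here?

White to move; king on h8.
In check: yes, from the black queen on g7.
Legal moves: none.
Count: 0.

0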